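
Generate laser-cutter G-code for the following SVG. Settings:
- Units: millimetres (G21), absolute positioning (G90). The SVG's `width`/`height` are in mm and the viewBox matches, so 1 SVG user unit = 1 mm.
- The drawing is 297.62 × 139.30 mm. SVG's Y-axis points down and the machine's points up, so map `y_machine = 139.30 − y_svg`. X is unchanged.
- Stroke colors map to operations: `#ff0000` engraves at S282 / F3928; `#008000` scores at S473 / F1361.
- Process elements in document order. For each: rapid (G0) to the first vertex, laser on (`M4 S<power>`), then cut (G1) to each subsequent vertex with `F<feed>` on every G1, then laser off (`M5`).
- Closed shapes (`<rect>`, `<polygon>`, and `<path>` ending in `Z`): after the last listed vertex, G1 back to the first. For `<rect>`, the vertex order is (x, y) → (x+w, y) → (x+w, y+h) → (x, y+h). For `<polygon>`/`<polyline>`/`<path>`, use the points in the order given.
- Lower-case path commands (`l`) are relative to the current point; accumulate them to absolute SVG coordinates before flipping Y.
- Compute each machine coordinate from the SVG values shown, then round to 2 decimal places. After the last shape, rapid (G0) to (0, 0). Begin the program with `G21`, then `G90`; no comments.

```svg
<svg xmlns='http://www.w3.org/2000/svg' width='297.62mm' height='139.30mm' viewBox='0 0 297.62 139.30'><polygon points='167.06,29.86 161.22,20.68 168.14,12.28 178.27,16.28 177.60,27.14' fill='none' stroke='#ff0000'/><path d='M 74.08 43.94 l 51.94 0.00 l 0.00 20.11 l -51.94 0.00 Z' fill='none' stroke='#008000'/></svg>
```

1 u = 1 mm; y_m = 139.30 − y.

[1] `<polygon>` regular polygon, #ff0000→engrave S282 F3928: (167.06,109.44) → (161.22,118.62) → (168.14,127.02) → (178.27,123.02) → (177.60,112.16) → (167.06,109.44) (closed)

[2] `<path>` rectangle, #008000→score S473 F1361: (74.08,95.36) → (126.02,95.36) → (126.02,75.25) → (74.08,75.25) → (74.08,95.36) (closed)

G21
G90
G0 X167.06 Y109.44
M4 S282
G1 X161.22 Y118.62 F3928
G1 X168.14 Y127.02 F3928
G1 X178.27 Y123.02 F3928
G1 X177.60 Y112.16 F3928
G1 X167.06 Y109.44 F3928
M5
G0 X74.08 Y95.36
M4 S473
G1 X126.02 Y95.36 F1361
G1 X126.02 Y75.25 F1361
G1 X74.08 Y75.25 F1361
G1 X74.08 Y95.36 F1361
M5
G0 X0.00 Y0.00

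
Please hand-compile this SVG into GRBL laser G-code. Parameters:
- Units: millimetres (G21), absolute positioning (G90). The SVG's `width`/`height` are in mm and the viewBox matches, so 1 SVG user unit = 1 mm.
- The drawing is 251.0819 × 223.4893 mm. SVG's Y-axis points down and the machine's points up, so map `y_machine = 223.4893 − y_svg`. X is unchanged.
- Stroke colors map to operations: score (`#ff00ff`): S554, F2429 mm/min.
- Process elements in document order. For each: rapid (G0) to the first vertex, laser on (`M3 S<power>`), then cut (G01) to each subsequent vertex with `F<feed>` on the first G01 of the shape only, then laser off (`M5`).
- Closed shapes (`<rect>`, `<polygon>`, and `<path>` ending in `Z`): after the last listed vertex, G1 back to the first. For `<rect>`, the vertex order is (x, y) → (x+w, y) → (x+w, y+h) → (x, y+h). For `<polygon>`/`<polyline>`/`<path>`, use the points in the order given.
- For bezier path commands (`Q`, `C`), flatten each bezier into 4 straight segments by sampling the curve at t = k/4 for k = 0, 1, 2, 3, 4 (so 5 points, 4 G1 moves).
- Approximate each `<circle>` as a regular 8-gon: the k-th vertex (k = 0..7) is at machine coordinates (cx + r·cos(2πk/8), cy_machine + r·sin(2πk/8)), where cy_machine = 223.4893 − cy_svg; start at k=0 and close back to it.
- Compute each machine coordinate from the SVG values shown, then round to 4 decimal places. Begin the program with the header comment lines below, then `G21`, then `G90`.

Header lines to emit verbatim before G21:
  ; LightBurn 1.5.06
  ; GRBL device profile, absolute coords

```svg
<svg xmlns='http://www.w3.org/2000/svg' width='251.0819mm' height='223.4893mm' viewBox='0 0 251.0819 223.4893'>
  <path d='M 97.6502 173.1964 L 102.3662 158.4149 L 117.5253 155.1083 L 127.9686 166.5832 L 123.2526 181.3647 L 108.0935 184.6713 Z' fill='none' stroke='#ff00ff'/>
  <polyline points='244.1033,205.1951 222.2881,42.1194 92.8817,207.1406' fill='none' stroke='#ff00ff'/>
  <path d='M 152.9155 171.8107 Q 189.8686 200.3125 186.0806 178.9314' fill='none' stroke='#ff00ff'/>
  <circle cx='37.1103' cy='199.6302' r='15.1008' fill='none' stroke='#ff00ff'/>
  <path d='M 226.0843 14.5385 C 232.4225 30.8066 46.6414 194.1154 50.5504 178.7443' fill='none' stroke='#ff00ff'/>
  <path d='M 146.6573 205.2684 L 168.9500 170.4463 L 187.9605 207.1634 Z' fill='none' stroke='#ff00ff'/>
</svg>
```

; LightBurn 1.5.06
; GRBL device profile, absolute coords
G21
G90
G0 X97.6502 Y50.2929
M3 S554
G01 X102.3662 Y65.0744 F2429
G01 X117.5253 Y68.3810
G01 X127.9686 Y56.9061
G01 X123.2526 Y42.1246
G01 X108.0935 Y38.8180
G01 X97.6502 Y50.2929
M5
G0 X244.1033 Y18.2942
M3 S554
G01 X222.2881 Y181.3699 F2429
G01 X92.8817 Y16.3487
M5
G0 X152.9155 Y51.6786
M3 S554
G01 X168.8457 Y40.5454 F2429
G01 X179.6833 Y35.6475
G01 X185.4283 Y36.9850
G01 X186.0806 Y44.5579
M5
G0 X52.2111 Y23.8591
M3 S554
G01 X47.7882 Y34.5370 F2429
G01 X37.1103 Y38.9599
G01 X26.4324 Y34.5370
G01 X22.0095 Y23.8591
G01 X26.4324 Y13.1812
G01 X37.1103 Y8.7583
G01 X47.7882 Y13.1812
G01 X52.2111 Y23.8591
M5
G0 X226.0843 Y208.9508
M3 S554
G01 X200.7814 Y174.2690 F2429
G01 X139.2283 Y114.9832
G01 X77.2198 Y61.6298
G01 X50.5504 Y44.7450
M5
G0 X146.6573 Y18.2209
M3 S554
G01 X168.9500 Y53.0430 F2429
G01 X187.9605 Y16.3259
G01 X146.6573 Y18.2209
M5

Since the viewBox matches the mm dimensions, user units are millimetres directly. The only transform is the Y-flip y_m = 223.4893 − y_svg.

Shape 1 is a regular polygon drawn with `<path>`. Its stroke #ff00ff means score at S554, F2429. After flipping Y the toolpath is (97.6502,50.2929) → (102.3662,65.0744) → (117.5253,68.3810) → (127.9686,56.9061) → (123.2526,42.1246) → (108.0935,38.8180) → (97.6502,50.2929), returning to the start.

Shape 2 is a open polyline drawn with `<polyline>`. Its stroke #ff00ff means score at S554, F2429. After flipping Y the toolpath is (244.1033,18.2942) → (222.2881,181.3699) → (92.8817,16.3487).

Shape 3 is a quadratic bezier drawn with `<path>`. Its stroke #ff00ff means score at S554, F2429. After flipping Y the toolpath is (152.9155,51.6786) → (168.8457,40.5454) → (179.6833,35.6475) → (185.4283,36.9850) → (186.0806,44.5579).

Shape 4 is a circle drawn with `<circle>`. Its stroke #ff00ff means score at S554, F2429. After flipping Y the toolpath is (52.2111,23.8591) → (47.7882,34.5370) → (37.1103,38.9599) → (26.4324,34.5370) → (22.0095,23.8591) → (26.4324,13.1812) → (37.1103,8.7583) → (47.7882,13.1812) → (52.2111,23.8591), returning to the start.

Shape 5 is a cubic bezier drawn with `<path>`. Its stroke #ff00ff means score at S554, F2429. After flipping Y the toolpath is (226.0843,208.9508) → (200.7814,174.2690) → (139.2283,114.9832) → (77.2198,61.6298) → (50.5504,44.7450).

Shape 6 is a regular polygon drawn with `<path>`. Its stroke #ff00ff means score at S554, F2429. After flipping Y the toolpath is (146.6573,18.2209) → (168.9500,53.0430) → (187.9605,16.3259) → (146.6573,18.2209), returning to the start.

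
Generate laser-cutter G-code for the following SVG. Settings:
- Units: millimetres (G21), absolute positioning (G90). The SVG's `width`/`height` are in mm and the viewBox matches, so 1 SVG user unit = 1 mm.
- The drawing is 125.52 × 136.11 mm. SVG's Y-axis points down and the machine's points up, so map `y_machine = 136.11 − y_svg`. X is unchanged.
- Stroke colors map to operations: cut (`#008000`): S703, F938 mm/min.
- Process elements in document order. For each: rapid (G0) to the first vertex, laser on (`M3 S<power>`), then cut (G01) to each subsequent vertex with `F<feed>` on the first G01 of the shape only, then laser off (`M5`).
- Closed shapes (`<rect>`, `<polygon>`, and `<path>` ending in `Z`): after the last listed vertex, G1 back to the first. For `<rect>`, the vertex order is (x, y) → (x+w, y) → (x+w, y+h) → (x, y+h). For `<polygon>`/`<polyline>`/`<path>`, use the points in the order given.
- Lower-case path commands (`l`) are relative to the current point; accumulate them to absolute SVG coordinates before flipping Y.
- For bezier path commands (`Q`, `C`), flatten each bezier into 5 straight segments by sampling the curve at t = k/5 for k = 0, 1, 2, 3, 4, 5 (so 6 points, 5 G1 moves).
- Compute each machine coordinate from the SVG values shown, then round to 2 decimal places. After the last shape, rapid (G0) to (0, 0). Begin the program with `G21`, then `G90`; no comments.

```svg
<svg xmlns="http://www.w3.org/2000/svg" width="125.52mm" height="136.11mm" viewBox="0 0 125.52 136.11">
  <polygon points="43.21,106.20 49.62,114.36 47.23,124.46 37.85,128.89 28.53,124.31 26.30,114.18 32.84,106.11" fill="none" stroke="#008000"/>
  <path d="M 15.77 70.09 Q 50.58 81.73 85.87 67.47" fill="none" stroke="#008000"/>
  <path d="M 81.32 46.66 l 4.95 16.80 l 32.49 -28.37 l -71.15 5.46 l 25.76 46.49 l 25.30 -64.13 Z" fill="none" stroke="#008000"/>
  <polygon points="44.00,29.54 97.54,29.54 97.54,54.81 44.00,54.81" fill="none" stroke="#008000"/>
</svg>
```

1 u = 1 mm; y_m = 136.11 − y.

[1] `<polygon>` regular polygon, #008000→cut S703 F938: (43.21,29.91) → (49.62,21.75) → (47.23,11.65) → (37.85,7.22) → (28.53,11.80) → (26.30,21.93) → (32.84,30.00) → (43.21,29.91) (closed)

[2] `<path>` quadratic bezier, #008000→cut S703 F938: (15.77,66.02) → (29.71,62.40) → (43.69,60.85) → (57.71,61.38) → (71.77,63.97) → (85.87,68.64)

[3] `<path>` closed polygon, #008000→cut S703 F938: (81.32,89.45) → (86.27,72.65) → (118.76,101.02) → (47.61,95.56) → (73.37,49.07) → (98.67,113.20) → (81.32,89.45) (closed)

[4] `<polygon>` rectangle, #008000→cut S703 F938: (44.00,106.57) → (97.54,106.57) → (97.54,81.30) → (44.00,81.30) → (44.00,106.57) (closed)

G21
G90
G0 X43.21 Y29.91
M3 S703
G01 X49.62 Y21.75 F938
G01 X47.23 Y11.65
G01 X37.85 Y7.22
G01 X28.53 Y11.80
G01 X26.30 Y21.93
G01 X32.84 Y30.00
G01 X43.21 Y29.91
M5
G0 X15.77 Y66.02
M3 S703
G01 X29.71 Y62.40 F938
G01 X43.69 Y60.85
G01 X57.71 Y61.38
G01 X71.77 Y63.97
G01 X85.87 Y68.64
M5
G0 X81.32 Y89.45
M3 S703
G01 X86.27 Y72.65 F938
G01 X118.76 Y101.02
G01 X47.61 Y95.56
G01 X73.37 Y49.07
G01 X98.67 Y113.20
G01 X81.32 Y89.45
M5
G0 X44.00 Y106.57
M3 S703
G01 X97.54 Y106.57 F938
G01 X97.54 Y81.30
G01 X44.00 Y81.30
G01 X44.00 Y106.57
M5
G0 X0.00 Y0.00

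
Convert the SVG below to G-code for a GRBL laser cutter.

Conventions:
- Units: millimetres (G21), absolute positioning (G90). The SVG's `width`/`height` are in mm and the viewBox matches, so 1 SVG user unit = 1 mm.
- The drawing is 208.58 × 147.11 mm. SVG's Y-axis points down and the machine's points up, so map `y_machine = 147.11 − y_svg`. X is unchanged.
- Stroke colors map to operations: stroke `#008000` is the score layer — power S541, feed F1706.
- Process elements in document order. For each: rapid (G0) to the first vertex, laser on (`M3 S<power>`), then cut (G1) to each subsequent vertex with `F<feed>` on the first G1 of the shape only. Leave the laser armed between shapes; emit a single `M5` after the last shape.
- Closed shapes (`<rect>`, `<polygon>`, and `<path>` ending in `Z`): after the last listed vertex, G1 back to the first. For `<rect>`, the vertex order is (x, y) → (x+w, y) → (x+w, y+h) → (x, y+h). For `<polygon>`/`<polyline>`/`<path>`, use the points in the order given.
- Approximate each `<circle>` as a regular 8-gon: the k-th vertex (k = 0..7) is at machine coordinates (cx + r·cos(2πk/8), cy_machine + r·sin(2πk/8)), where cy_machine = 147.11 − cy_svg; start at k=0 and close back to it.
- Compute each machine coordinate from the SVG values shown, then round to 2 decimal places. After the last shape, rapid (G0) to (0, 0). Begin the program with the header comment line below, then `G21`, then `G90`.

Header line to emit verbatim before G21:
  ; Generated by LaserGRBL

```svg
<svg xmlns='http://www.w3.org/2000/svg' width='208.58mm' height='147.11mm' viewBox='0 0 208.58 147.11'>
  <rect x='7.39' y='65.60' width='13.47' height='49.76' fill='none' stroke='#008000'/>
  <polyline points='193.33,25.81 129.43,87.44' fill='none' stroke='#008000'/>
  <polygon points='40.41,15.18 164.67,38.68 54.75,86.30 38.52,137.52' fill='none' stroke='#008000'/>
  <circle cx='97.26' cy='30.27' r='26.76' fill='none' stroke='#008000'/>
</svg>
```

1 u = 1 mm; y_m = 147.11 − y.

[1] `<rect>` rectangle, #008000→score S541 F1706: (7.39,81.51) → (20.86,81.51) → (20.86,31.75) → (7.39,31.75) → (7.39,81.51) (closed)

[2] `<polyline>` line segment, #008000→score S541 F1706: (193.33,121.30) → (129.43,59.67)

[3] `<polygon>` closed polygon, #008000→score S541 F1706: (40.41,131.93) → (164.67,108.43) → (54.75,60.81) → (38.52,9.59) → (40.41,131.93) (closed)

[4] `<circle>` circle, #008000→score S541 F1706: (124.02,116.84) → (116.18,135.76) → (97.26,143.60) → (78.34,135.76) → (70.50,116.84) → (78.34,97.92) → (97.26,90.08) → (116.18,97.92) → (124.02,116.84) (closed)

; Generated by LaserGRBL
G21
G90
G0 X7.39 Y81.51
M3 S541
G1 X20.86 Y81.51 F1706
G1 X20.86 Y31.75
G1 X7.39 Y31.75
G1 X7.39 Y81.51
G0 X193.33 Y121.30
M3 S541
G1 X129.43 Y59.67 F1706
G0 X40.41 Y131.93
M3 S541
G1 X164.67 Y108.43 F1706
G1 X54.75 Y60.81
G1 X38.52 Y9.59
G1 X40.41 Y131.93
G0 X124.02 Y116.84
M3 S541
G1 X116.18 Y135.76 F1706
G1 X97.26 Y143.60
G1 X78.34 Y135.76
G1 X70.50 Y116.84
G1 X78.34 Y97.92
G1 X97.26 Y90.08
G1 X116.18 Y97.92
G1 X124.02 Y116.84
M5
G0 X0.00 Y0.00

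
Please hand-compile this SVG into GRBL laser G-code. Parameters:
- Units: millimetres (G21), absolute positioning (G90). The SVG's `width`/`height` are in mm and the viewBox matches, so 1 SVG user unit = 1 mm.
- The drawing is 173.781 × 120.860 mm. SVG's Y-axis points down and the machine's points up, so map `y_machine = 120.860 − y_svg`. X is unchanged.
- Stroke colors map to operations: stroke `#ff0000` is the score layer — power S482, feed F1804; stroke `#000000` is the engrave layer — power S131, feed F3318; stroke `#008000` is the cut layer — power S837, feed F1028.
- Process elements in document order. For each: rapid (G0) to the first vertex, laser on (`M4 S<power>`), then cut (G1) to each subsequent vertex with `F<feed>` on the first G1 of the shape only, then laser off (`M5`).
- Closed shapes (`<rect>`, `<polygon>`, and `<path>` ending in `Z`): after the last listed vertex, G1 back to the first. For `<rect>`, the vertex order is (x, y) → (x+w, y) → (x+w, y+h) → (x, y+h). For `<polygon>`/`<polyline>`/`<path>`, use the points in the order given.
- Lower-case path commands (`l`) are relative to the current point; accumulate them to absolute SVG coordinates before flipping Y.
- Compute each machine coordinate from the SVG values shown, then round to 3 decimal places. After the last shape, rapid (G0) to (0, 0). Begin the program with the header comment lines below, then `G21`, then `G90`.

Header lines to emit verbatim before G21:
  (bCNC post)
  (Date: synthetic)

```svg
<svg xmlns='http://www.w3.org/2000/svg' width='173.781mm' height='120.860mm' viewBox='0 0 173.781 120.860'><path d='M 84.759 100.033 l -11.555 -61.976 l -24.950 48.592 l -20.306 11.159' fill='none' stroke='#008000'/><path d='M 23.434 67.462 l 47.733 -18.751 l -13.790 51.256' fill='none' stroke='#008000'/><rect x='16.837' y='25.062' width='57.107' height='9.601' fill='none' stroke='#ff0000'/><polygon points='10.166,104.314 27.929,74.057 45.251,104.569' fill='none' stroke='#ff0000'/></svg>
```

viewBox `0 0 173.781 120.860` with mm width/height → 1 unit = 1 mm. Flip: y_m = 120.860 − y_svg.

**Shape 1** — `<path>` open polyline, stroke `#008000` → cut (S837, F1028). Machine vertices: (84.759,20.827) → (73.204,82.803) → (48.254,34.211) → (27.948,23.052). Open path.

**Shape 2** — `<path>` open polyline, stroke `#008000` → cut (S837, F1028). Machine vertices: (23.434,53.398) → (71.167,72.149) → (57.377,20.893). Open path.

**Shape 3** — `<rect>` rectangle, stroke `#ff0000` → score (S482, F1804). Machine vertices: (16.837,95.798) → (73.944,95.798) → (73.944,86.197) → (16.837,86.197) → (16.837,95.798). Closed: final G1 returns to the first vertex.

**Shape 4** — `<polygon>` regular polygon, stroke `#ff0000` → score (S482, F1804). Machine vertices: (10.166,16.546) → (27.929,46.803) → (45.251,16.291) → (10.166,16.546). Closed: final G1 returns to the first vertex.

(bCNC post)
(Date: synthetic)
G21
G90
G0 X84.759 Y20.827
M4 S837
G1 X73.204 Y82.803 F1028
G1 X48.254 Y34.211
G1 X27.948 Y23.052
M5
G0 X23.434 Y53.398
M4 S837
G1 X71.167 Y72.149 F1028
G1 X57.377 Y20.893
M5
G0 X16.837 Y95.798
M4 S482
G1 X73.944 Y95.798 F1804
G1 X73.944 Y86.197
G1 X16.837 Y86.197
G1 X16.837 Y95.798
M5
G0 X10.166 Y16.546
M4 S482
G1 X27.929 Y46.803 F1804
G1 X45.251 Y16.291
G1 X10.166 Y16.546
M5
G0 X0.000 Y0.000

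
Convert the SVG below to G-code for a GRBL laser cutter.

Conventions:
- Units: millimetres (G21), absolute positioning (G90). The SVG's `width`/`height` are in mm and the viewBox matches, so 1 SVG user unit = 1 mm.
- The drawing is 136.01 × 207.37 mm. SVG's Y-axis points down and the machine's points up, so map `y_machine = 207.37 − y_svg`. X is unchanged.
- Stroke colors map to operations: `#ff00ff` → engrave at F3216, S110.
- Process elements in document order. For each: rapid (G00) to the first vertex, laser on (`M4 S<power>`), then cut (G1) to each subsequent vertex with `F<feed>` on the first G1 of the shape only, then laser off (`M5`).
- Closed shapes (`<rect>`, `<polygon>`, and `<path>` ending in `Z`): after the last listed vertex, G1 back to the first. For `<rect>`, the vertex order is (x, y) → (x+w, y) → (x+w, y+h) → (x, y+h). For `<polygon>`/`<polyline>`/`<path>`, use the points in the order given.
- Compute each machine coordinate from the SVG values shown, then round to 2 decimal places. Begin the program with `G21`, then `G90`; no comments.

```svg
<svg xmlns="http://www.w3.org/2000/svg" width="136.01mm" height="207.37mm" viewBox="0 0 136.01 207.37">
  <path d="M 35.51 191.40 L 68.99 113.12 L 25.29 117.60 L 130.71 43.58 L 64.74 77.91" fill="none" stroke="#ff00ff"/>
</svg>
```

Since the viewBox matches the mm dimensions, user units are millimetres directly. The only transform is the Y-flip y_m = 207.37 − y_svg.

Shape 1 is a open polyline drawn with `<path>`. Its stroke #ff00ff means engrave at S110, F3216. After flipping Y the toolpath is (35.51,15.97) → (68.99,94.25) → (25.29,89.77) → (130.71,163.79) → (64.74,129.46).

G21
G90
G00 X35.51 Y15.97
M4 S110
G1 X68.99 Y94.25 F3216
G1 X25.29 Y89.77
G1 X130.71 Y163.79
G1 X64.74 Y129.46
M5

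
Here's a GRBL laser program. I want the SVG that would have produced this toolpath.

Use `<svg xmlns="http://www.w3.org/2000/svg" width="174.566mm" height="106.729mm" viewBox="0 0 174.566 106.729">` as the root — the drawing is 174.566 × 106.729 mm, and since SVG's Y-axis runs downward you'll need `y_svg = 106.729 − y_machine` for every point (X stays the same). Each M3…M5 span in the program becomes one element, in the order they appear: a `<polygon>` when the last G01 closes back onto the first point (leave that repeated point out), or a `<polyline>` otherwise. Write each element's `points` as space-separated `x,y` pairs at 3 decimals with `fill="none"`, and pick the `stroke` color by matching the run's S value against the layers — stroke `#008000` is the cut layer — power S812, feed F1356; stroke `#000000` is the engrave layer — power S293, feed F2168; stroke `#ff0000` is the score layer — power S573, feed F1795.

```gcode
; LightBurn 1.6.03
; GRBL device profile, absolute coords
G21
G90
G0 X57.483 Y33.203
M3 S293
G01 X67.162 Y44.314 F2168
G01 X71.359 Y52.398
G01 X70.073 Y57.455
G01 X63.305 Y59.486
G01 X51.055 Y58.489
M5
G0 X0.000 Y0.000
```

<svg xmlns="http://www.w3.org/2000/svg" width="174.566mm" height="106.729mm" viewBox="0 0 174.566 106.729">
  <polyline points="57.483,73.526 67.162,62.415 71.359,54.331 70.073,49.274 63.305,47.243 51.055,48.240" fill="none" stroke="#000000"/>
</svg>

Machine Y-up, SVG Y-down with viewBox height 106.729, so y_svg = 106.729 − y_machine; X carries over. Every run uses S293, so all elements get stroke `#000000` (engrave).

Run 1: The run is open, so emit a `<polyline>` with points (Y-flipped): 57.483,73.526 67.162,62.415 71.359,54.331 70.073,49.274 63.305,47.243 51.055,48.240.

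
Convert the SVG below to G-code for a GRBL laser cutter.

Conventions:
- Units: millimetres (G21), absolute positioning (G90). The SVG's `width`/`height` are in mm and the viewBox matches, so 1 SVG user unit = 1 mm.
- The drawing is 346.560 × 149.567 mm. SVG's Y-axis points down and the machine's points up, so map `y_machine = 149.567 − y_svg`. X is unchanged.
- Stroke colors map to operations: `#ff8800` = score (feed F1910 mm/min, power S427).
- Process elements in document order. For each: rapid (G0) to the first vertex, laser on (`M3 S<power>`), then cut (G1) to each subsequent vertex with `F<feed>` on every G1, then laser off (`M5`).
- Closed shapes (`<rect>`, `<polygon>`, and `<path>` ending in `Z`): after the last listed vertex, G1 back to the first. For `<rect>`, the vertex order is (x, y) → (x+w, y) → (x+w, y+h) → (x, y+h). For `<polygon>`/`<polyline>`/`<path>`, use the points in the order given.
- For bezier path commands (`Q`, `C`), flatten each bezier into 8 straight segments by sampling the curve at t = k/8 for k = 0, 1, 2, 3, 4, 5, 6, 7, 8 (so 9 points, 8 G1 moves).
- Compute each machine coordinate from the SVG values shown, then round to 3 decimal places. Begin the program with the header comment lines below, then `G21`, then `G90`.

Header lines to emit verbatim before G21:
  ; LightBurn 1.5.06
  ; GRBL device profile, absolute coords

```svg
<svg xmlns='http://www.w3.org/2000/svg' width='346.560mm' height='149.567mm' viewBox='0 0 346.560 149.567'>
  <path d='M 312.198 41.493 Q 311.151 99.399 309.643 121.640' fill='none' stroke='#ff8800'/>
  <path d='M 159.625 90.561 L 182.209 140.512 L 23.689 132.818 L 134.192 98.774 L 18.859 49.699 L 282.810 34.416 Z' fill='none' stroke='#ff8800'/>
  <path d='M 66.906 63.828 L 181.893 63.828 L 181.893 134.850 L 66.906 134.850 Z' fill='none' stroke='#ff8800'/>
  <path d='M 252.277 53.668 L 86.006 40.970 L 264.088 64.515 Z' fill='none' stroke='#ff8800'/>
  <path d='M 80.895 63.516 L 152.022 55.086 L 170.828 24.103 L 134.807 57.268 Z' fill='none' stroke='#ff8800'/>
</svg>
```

viewBox `0 0 346.560 149.567` with mm width/height → 1 unit = 1 mm. Flip: y_m = 149.567 − y_svg.

**Shape 1** — `<path>` quadratic bezier, stroke `#ff8800` → score (S427, F1910). Control points (SVG): P0=(312.198,41.493), P1=(311.151,99.399), P2=(309.643,121.640); sampled at t=k/8. Machine vertices: (312.198,108.074) → (311.929,94.155) → (311.646,81.350) → (311.348,69.660) → (311.036,59.084) → (310.709,49.623) → (310.368,41.277) → (310.013,34.045) → (309.643,27.927). Open path.

**Shape 2** — `<path>` closed polygon, stroke `#ff8800` → score (S427, F1910). Machine vertices: (159.625,59.006) → (182.209,9.055) → (23.689,16.749) → (134.192,50.793) → (18.859,99.868) → (282.810,115.151) → (159.625,59.006). Closed: final G1 returns to the first vertex.

**Shape 3** — `<path>` rectangle, stroke `#ff8800` → score (S427, F1910). Machine vertices: (66.906,85.739) → (181.893,85.739) → (181.893,14.717) → (66.906,14.717) → (66.906,85.739). Closed: final G1 returns to the first vertex.

**Shape 4** — `<path>` closed polygon, stroke `#ff8800` → score (S427, F1910). Machine vertices: (252.277,95.899) → (86.006,108.597) → (264.088,85.052) → (252.277,95.899). Closed: final G1 returns to the first vertex.

**Shape 5** — `<path>` closed polygon, stroke `#ff8800` → score (S427, F1910). Machine vertices: (80.895,86.051) → (152.022,94.481) → (170.828,125.464) → (134.807,92.299) → (80.895,86.051). Closed: final G1 returns to the first vertex.

; LightBurn 1.5.06
; GRBL device profile, absolute coords
G21
G90
G0 X312.198 Y108.074
M3 S427
G1 X311.929 Y94.155 F1910
G1 X311.646 Y81.350 F1910
G1 X311.348 Y69.660 F1910
G1 X311.036 Y59.084 F1910
G1 X310.709 Y49.623 F1910
G1 X310.368 Y41.277 F1910
G1 X310.013 Y34.045 F1910
G1 X309.643 Y27.927 F1910
M5
G0 X159.625 Y59.006
M3 S427
G1 X182.209 Y9.055 F1910
G1 X23.689 Y16.749 F1910
G1 X134.192 Y50.793 F1910
G1 X18.859 Y99.868 F1910
G1 X282.810 Y115.151 F1910
G1 X159.625 Y59.006 F1910
M5
G0 X66.906 Y85.739
M3 S427
G1 X181.893 Y85.739 F1910
G1 X181.893 Y14.717 F1910
G1 X66.906 Y14.717 F1910
G1 X66.906 Y85.739 F1910
M5
G0 X252.277 Y95.899
M3 S427
G1 X86.006 Y108.597 F1910
G1 X264.088 Y85.052 F1910
G1 X252.277 Y95.899 F1910
M5
G0 X80.895 Y86.051
M3 S427
G1 X152.022 Y94.481 F1910
G1 X170.828 Y125.464 F1910
G1 X134.807 Y92.299 F1910
G1 X80.895 Y86.051 F1910
M5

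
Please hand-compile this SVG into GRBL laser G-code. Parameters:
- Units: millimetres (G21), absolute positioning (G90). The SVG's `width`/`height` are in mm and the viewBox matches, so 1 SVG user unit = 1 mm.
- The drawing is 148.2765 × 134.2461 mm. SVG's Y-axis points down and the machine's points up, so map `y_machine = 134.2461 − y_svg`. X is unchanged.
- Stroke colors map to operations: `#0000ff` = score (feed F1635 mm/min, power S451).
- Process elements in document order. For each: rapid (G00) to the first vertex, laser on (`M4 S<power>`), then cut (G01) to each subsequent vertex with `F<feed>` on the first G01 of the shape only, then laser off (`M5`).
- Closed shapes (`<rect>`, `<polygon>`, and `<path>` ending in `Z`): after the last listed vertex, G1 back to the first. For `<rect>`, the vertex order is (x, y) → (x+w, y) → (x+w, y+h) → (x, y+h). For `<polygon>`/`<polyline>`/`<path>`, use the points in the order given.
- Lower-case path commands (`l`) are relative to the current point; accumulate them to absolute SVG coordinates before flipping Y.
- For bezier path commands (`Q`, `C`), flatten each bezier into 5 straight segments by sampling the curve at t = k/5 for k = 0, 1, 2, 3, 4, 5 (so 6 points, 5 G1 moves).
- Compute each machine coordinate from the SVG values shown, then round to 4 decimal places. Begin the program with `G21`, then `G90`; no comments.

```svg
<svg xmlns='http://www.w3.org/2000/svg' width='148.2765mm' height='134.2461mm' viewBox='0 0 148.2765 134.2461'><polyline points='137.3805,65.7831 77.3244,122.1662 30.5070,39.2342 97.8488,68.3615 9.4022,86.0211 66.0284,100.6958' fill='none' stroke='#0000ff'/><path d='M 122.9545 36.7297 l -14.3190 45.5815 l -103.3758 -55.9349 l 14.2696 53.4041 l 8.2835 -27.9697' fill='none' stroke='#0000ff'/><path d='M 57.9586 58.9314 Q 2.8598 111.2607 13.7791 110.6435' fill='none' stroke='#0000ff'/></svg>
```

G21
G90
G00 X137.3805 Y68.4630
M4 S451
G01 X77.3244 Y12.0799 F1635
G01 X30.5070 Y95.0119
G01 X97.8488 Y65.8846
G01 X9.4022 Y48.2250
G01 X66.0284 Y33.5503
M5
G00 X122.9545 Y97.5164
M4 S451
G01 X108.6355 Y51.9349 F1635
G01 X5.2597 Y107.8698
G01 X19.5293 Y54.4657
G01 X27.8128 Y82.4354
M5
G00 X57.9586 Y75.3147
M4 S451
G01 X38.5598 Y56.5008 F1635
G01 X24.4425 Y41.9227
G01 X15.6066 Y31.5803
G01 X12.0521 Y25.4736
G01 X13.7791 Y23.6026
M5

Since the viewBox matches the mm dimensions, user units are millimetres directly. The only transform is the Y-flip y_m = 134.2461 − y_svg.

Shape 1 is a open polyline drawn with `<polyline>`. Its stroke #0000ff means score at S451, F1635. After flipping Y the toolpath is (137.3805,68.4630) → (77.3244,12.0799) → (30.5070,95.0119) → (97.8488,65.8846) → (9.4022,48.2250) → (66.0284,33.5503).

Shape 2 is a open polyline drawn with `<path>`. Its stroke #0000ff means score at S451, F1635. After flipping Y the toolpath is (122.9545,97.5164) → (108.6355,51.9349) → (5.2597,107.8698) → (19.5293,54.4657) → (27.8128,82.4354).

Shape 3 is a quadratic bezier drawn with `<path>`. Its stroke #0000ff means score at S451, F1635. After flipping Y the toolpath is (57.9586,75.3147) → (38.5598,56.5008) → (24.4425,41.9227) → (15.6066,31.5803) → (12.0521,25.4736) → (13.7791,23.6026).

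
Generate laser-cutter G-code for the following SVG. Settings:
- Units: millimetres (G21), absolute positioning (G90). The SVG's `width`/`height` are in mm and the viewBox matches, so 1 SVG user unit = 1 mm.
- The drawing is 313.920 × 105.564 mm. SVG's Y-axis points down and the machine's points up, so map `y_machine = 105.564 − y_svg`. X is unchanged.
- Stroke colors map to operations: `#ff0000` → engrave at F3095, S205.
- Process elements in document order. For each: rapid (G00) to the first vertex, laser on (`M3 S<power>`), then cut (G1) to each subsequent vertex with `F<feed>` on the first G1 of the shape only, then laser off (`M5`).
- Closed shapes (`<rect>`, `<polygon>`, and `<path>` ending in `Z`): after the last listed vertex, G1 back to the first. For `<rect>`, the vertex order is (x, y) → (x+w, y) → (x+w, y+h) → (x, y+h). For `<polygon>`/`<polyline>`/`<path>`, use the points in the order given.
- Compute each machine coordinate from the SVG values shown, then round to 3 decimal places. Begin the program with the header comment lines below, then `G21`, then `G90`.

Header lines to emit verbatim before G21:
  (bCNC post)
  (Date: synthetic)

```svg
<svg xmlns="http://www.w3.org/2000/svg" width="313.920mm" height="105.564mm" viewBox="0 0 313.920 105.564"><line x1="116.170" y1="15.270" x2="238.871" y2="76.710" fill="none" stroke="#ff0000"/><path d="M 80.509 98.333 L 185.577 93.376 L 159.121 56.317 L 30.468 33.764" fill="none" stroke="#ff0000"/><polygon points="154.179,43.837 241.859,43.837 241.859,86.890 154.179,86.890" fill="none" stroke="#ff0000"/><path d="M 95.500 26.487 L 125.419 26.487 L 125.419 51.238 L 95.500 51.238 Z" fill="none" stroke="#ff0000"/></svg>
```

viewBox `0 0 313.920 105.564` with mm width/height → 1 unit = 1 mm. Flip: y_m = 105.564 − y_svg.

**Shape 1** — `<line>` line segment, stroke `#ff0000` → engrave (S205, F3095). Machine vertices: (116.170,90.294) → (238.871,28.854). Open path.

**Shape 2** — `<path>` open polyline, stroke `#ff0000` → engrave (S205, F3095). Machine vertices: (80.509,7.231) → (185.577,12.188) → (159.121,49.247) → (30.468,71.800). Open path.

**Shape 3** — `<polygon>` rectangle, stroke `#ff0000` → engrave (S205, F3095). Machine vertices: (154.179,61.727) → (241.859,61.727) → (241.859,18.674) → (154.179,18.674) → (154.179,61.727). Closed: final G1 returns to the first vertex.

**Shape 4** — `<path>` rectangle, stroke `#ff0000` → engrave (S205, F3095). Machine vertices: (95.500,79.077) → (125.419,79.077) → (125.419,54.326) → (95.500,54.326) → (95.500,79.077). Closed: final G1 returns to the first vertex.

(bCNC post)
(Date: synthetic)
G21
G90
G00 X116.170 Y90.294
M3 S205
G1 X238.871 Y28.854 F3095
M5
G00 X80.509 Y7.231
M3 S205
G1 X185.577 Y12.188 F3095
G1 X159.121 Y49.247
G1 X30.468 Y71.800
M5
G00 X154.179 Y61.727
M3 S205
G1 X241.859 Y61.727 F3095
G1 X241.859 Y18.674
G1 X154.179 Y18.674
G1 X154.179 Y61.727
M5
G00 X95.500 Y79.077
M3 S205
G1 X125.419 Y79.077 F3095
G1 X125.419 Y54.326
G1 X95.500 Y54.326
G1 X95.500 Y79.077
M5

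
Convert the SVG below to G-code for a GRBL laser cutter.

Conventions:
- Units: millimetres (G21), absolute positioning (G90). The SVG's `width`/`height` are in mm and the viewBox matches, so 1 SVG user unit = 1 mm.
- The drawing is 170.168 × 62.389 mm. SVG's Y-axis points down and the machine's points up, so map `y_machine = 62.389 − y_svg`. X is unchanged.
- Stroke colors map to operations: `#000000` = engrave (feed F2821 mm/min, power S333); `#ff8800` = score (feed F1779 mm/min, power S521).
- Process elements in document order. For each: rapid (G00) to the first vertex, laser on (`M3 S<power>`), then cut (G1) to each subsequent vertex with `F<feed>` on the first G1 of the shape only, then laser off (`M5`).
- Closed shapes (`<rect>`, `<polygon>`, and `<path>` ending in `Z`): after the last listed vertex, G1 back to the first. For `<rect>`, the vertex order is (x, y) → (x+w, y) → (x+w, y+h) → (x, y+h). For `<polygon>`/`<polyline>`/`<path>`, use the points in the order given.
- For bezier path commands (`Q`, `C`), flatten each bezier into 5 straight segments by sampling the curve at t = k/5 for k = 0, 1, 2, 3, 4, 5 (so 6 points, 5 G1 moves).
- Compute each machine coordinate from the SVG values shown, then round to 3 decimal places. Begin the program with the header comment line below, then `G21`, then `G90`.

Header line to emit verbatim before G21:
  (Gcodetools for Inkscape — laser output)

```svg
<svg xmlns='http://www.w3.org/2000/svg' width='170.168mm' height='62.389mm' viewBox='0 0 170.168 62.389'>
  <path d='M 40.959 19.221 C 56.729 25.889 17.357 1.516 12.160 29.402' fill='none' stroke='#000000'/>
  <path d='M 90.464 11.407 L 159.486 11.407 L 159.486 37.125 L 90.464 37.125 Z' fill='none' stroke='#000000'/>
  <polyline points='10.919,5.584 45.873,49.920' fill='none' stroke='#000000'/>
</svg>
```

1 u = 1 mm; y_m = 62.389 − y.

[1] `<path>` cubic bezier, #000000→engrave S333 F2821: (40.959,43.168) → (44.518,42.226) → (39.131,44.735) → (29.084,46.697) → (18.665,44.114) → (12.160,32.987)

[2] `<path>` rectangle, #000000→engrave S333 F2821: (90.464,50.982) → (159.486,50.982) → (159.486,25.264) → (90.464,25.264) → (90.464,50.982) (closed)

[3] `<polyline>` line segment, #000000→engrave S333 F2821: (10.919,56.805) → (45.873,12.469)

(Gcodetools for Inkscape — laser output)
G21
G90
G00 X40.959 Y43.168
M3 S333
G1 X44.518 Y42.226 F2821
G1 X39.131 Y44.735
G1 X29.084 Y46.697
G1 X18.665 Y44.114
G1 X12.160 Y32.987
M5
G00 X90.464 Y50.982
M3 S333
G1 X159.486 Y50.982 F2821
G1 X159.486 Y25.264
G1 X90.464 Y25.264
G1 X90.464 Y50.982
M5
G00 X10.919 Y56.805
M3 S333
G1 X45.873 Y12.469 F2821
M5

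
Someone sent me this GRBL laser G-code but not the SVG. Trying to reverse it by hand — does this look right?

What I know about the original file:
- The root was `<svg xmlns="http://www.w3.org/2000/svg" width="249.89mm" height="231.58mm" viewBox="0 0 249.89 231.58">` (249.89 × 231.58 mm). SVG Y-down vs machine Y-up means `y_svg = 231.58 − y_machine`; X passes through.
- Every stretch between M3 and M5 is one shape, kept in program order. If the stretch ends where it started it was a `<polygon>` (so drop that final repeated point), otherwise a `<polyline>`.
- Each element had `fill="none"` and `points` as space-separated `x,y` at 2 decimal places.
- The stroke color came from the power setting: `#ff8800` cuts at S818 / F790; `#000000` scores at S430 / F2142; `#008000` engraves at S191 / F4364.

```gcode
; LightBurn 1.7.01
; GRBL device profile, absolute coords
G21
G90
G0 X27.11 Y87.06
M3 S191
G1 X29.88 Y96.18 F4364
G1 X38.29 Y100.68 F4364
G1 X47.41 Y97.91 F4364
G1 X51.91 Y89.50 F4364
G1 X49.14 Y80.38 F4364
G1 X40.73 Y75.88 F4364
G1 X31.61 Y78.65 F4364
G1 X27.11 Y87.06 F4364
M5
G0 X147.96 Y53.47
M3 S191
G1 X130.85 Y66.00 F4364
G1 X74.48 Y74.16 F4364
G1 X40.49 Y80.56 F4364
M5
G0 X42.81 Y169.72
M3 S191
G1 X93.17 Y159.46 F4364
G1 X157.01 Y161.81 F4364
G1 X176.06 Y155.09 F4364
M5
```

<svg xmlns="http://www.w3.org/2000/svg" width="249.89mm" height="231.58mm" viewBox="0 0 249.89 231.58">
  <polygon points="27.11,144.52 29.88,135.40 38.29,130.90 47.41,133.67 51.91,142.08 49.14,151.20 40.73,155.70 31.61,152.93" fill="none" stroke="#008000"/>
  <polyline points="147.96,178.11 130.85,165.58 74.48,157.42 40.49,151.02" fill="none" stroke="#008000"/>
  <polyline points="42.81,61.86 93.17,72.12 157.01,69.77 176.06,76.49" fill="none" stroke="#008000"/>
</svg>

Machine Y-up, SVG Y-down with viewBox height 231.58, so y_svg = 231.58 − y_machine; X carries over. Every run uses S191, so all elements get stroke `#008000` (engrave).

Run 1: The run returns to its start, so emit a `<polygon>` with points (Y-flipped): 27.11,144.52 29.88,135.40 38.29,130.90 47.41,133.67 51.91,142.08 49.14,151.20 40.73,155.70 31.61,152.93.

Run 2: The run is open, so emit a `<polyline>` with points (Y-flipped): 147.96,178.11 130.85,165.58 74.48,157.42 40.49,151.02.

Run 3: The run is open, so emit a `<polyline>` with points (Y-flipped): 42.81,61.86 93.17,72.12 157.01,69.77 176.06,76.49.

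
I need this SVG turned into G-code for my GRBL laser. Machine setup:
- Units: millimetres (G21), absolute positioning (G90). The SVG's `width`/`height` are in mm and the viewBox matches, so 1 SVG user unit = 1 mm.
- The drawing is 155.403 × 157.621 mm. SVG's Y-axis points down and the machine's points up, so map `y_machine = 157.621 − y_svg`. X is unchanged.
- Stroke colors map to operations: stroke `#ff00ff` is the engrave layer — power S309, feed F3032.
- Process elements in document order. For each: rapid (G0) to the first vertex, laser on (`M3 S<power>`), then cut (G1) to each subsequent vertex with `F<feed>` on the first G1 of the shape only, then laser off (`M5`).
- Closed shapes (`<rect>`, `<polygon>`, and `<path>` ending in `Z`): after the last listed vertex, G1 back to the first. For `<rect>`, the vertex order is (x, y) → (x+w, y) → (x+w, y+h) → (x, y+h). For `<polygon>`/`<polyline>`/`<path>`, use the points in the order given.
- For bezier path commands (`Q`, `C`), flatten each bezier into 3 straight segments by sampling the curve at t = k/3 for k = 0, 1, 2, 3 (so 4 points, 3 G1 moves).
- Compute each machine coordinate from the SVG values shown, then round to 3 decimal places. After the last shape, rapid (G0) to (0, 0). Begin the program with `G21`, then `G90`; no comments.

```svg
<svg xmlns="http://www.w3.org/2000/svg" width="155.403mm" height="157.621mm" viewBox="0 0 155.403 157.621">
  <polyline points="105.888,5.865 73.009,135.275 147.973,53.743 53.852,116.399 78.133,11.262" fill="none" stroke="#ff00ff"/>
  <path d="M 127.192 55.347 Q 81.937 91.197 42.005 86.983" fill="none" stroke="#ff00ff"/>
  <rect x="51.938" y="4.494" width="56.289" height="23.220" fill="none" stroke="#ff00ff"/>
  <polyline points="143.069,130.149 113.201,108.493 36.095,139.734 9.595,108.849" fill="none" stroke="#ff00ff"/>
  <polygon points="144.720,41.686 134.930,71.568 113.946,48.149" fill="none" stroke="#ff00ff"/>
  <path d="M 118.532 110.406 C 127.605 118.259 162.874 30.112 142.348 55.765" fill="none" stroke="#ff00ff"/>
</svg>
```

1 u = 1 mm; y_m = 157.621 − y.

[1] `<polyline>` open polyline, #ff00ff→engrave S309 F3032: (105.888,151.756) → (73.009,22.346) → (147.973,103.878) → (53.852,41.222) → (78.133,146.359)

[2] `<path>` quadratic bezier, #ff00ff→engrave S309 F3032: (127.192,102.274) → (97.613,82.826) → (69.218,72.280) → (42.005,70.638)

[3] `<rect>` rectangle, #ff00ff→engrave S309 F3032: (51.938,153.127) → (108.227,153.127) → (108.227,129.907) → (51.938,129.907) → (51.938,153.127) (closed)

[4] `<polyline>` open polyline, #ff00ff→engrave S309 F3032: (143.069,27.472) → (113.201,49.128) → (36.095,17.887) → (9.595,48.772)

[5] `<polygon>` regular polygon, #ff00ff→engrave S309 F3032: (144.720,115.935) → (134.930,86.053) → (113.946,109.472) → (144.720,115.935) (closed)

[6] `<path>` cubic bezier, #ff00ff→engrave S309 F3032: (118.532,47.215) → (133.300,63.592) → (147.312,97.346) → (142.348,101.856)

G21
G90
G0 X105.888 Y151.756
M3 S309
G1 X73.009 Y22.346 F3032
G1 X147.973 Y103.878
G1 X53.852 Y41.222
G1 X78.133 Y146.359
M5
G0 X127.192 Y102.274
M3 S309
G1 X97.613 Y82.826 F3032
G1 X69.218 Y72.280
G1 X42.005 Y70.638
M5
G0 X51.938 Y153.127
M3 S309
G1 X108.227 Y153.127 F3032
G1 X108.227 Y129.907
G1 X51.938 Y129.907
G1 X51.938 Y153.127
M5
G0 X143.069 Y27.472
M3 S309
G1 X113.201 Y49.128 F3032
G1 X36.095 Y17.887
G1 X9.595 Y48.772
M5
G0 X144.720 Y115.935
M3 S309
G1 X134.930 Y86.053 F3032
G1 X113.946 Y109.472
G1 X144.720 Y115.935
M5
G0 X118.532 Y47.215
M3 S309
G1 X133.300 Y63.592 F3032
G1 X147.312 Y97.346
G1 X142.348 Y101.856
M5
G0 X0.000 Y0.000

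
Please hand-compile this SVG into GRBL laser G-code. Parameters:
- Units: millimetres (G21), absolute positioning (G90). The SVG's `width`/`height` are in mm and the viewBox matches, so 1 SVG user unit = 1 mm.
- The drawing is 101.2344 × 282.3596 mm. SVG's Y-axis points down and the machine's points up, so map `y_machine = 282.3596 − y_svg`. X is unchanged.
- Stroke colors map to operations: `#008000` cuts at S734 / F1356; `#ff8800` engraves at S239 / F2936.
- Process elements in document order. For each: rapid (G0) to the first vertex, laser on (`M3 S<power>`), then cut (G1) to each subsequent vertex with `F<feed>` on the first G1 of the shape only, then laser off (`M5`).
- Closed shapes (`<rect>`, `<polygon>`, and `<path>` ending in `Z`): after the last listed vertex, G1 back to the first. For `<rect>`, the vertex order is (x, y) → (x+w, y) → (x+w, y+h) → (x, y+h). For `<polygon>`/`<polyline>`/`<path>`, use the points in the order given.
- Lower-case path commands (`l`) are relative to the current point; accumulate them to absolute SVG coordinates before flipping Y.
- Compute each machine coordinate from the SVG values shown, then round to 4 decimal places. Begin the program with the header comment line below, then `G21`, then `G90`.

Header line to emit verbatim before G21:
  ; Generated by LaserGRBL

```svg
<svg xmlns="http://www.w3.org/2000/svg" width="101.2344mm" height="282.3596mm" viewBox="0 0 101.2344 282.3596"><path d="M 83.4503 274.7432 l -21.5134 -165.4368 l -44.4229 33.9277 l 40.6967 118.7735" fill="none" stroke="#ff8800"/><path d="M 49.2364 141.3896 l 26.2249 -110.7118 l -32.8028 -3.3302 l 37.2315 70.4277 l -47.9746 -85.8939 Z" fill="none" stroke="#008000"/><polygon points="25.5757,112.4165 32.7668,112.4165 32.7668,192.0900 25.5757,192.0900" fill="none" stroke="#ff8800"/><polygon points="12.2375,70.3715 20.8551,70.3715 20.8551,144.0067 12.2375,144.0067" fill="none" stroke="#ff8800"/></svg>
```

; Generated by LaserGRBL
G21
G90
G0 X83.4503 Y7.6164
M3 S239
G1 X61.9369 Y173.0532 F2936
G1 X17.5140 Y139.1255
G1 X58.2107 Y20.3520
M5
G0 X49.2364 Y140.9700
M3 S734
G1 X75.4613 Y251.6818 F1356
G1 X42.6585 Y255.0120
G1 X79.8900 Y184.5843
G1 X31.9154 Y270.4782
G1 X49.2364 Y140.9700
M5
G0 X25.5757 Y169.9431
M3 S239
G1 X32.7668 Y169.9431 F2936
G1 X32.7668 Y90.2696
G1 X25.5757 Y90.2696
G1 X25.5757 Y169.9431
M5
G0 X12.2375 Y211.9881
M3 S239
G1 X20.8551 Y211.9881 F2936
G1 X20.8551 Y138.3529
G1 X12.2375 Y138.3529
G1 X12.2375 Y211.9881
M5

Since the viewBox matches the mm dimensions, user units are millimetres directly. The only transform is the Y-flip y_m = 282.3596 − y_svg.

Shape 1 is a open polyline drawn with `<path>`. Its stroke #ff8800 means engrave at S239, F2936. After flipping Y the toolpath is (83.4503,7.6164) → (61.9369,173.0532) → (17.5140,139.1255) → (58.2107,20.3520).

Shape 2 is a closed polygon drawn with `<path>`. Its stroke #008000 means cut at S734, F1356. After flipping Y the toolpath is (49.2364,140.9700) → (75.4613,251.6818) → (42.6585,255.0120) → (79.8900,184.5843) → (31.9154,270.4782) → (49.2364,140.9700), returning to the start.

Shape 3 is a rectangle drawn with `<polygon>`. Its stroke #ff8800 means engrave at S239, F2936. After flipping Y the toolpath is (25.5757,169.9431) → (32.7668,169.9431) → (32.7668,90.2696) → (25.5757,90.2696) → (25.5757,169.9431), returning to the start.

Shape 4 is a rectangle drawn with `<polygon>`. Its stroke #ff8800 means engrave at S239, F2936. After flipping Y the toolpath is (12.2375,211.9881) → (20.8551,211.9881) → (20.8551,138.3529) → (12.2375,138.3529) → (12.2375,211.9881), returning to the start.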